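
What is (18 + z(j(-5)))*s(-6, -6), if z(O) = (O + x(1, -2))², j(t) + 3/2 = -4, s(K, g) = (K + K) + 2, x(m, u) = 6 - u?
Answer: -485/2 ≈ -242.50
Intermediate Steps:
s(K, g) = 2 + 2*K (s(K, g) = 2*K + 2 = 2 + 2*K)
j(t) = -11/2 (j(t) = -3/2 - 4 = -11/2)
z(O) = (8 + O)² (z(O) = (O + (6 - 1*(-2)))² = (O + (6 + 2))² = (O + 8)² = (8 + O)²)
(18 + z(j(-5)))*s(-6, -6) = (18 + (8 - 11/2)²)*(2 + 2*(-6)) = (18 + (5/2)²)*(2 - 12) = (18 + 25/4)*(-10) = (97/4)*(-10) = -485/2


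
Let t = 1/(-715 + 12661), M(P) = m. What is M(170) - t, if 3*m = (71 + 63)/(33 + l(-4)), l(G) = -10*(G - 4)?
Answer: 177825/449966 ≈ 0.39520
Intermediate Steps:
l(G) = 40 - 10*G (l(G) = -10*(-4 + G) = 40 - 10*G)
m = 134/339 (m = ((71 + 63)/(33 + (40 - 10*(-4))))/3 = (134/(33 + (40 + 40)))/3 = (134/(33 + 80))/3 = (134/113)/3 = (134*(1/113))/3 = (⅓)*(134/113) = 134/339 ≈ 0.39528)
M(P) = 134/339
t = 1/11946 ≈ 8.3710e-5
M(170) - t = 134/339 - 1*1/11946 = 134/339 - 1/11946 = 177825/449966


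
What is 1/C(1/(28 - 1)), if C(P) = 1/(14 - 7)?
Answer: 7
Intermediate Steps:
C(P) = ⅐ (C(P) = 1/7 = ⅐)
1/C(1/(28 - 1)) = 1/(⅐) = 7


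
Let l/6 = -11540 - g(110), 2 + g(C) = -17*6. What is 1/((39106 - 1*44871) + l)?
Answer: -1/74381 ≈ -1.3444e-5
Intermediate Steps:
g(C) = -104 (g(C) = -2 - 17*6 = -2 - 102 = -104)
l = -68616 (l = 6*(-11540 - 1*(-104)) = 6*(-11540 + 104) = 6*(-11436) = -68616)
1/((39106 - 1*44871) + l) = 1/((39106 - 1*44871) - 68616) = 1/((39106 - 44871) - 68616) = 1/(-5765 - 68616) = 1/(-74381) = -1/74381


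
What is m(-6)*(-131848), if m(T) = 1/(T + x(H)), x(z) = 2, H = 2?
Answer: 32962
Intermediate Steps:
m(T) = 1/(2 + T) (m(T) = 1/(T + 2) = 1/(2 + T))
m(-6)*(-131848) = -131848/(2 - 6) = -131848/(-4) = -1/4*(-131848) = 32962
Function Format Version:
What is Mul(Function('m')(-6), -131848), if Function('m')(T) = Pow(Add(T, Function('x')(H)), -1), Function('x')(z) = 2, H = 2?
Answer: 32962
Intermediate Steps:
Function('m')(T) = Pow(Add(2, T), -1) (Function('m')(T) = Pow(Add(T, 2), -1) = Pow(Add(2, T), -1))
Mul(Function('m')(-6), -131848) = Mul(Pow(Add(2, -6), -1), -131848) = Mul(Pow(-4, -1), -131848) = Mul(Rational(-1, 4), -131848) = 32962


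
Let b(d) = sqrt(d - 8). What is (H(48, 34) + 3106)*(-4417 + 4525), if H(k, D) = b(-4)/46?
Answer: 335448 + 108*I*sqrt(3)/23 ≈ 3.3545e+5 + 8.1331*I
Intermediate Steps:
b(d) = sqrt(-8 + d)
H(k, D) = I*sqrt(3)/23 (H(k, D) = sqrt(-8 - 4)/46 = sqrt(-12)*(1/46) = (2*I*sqrt(3))*(1/46) = I*sqrt(3)/23)
(H(48, 34) + 3106)*(-4417 + 4525) = (I*sqrt(3)/23 + 3106)*(-4417 + 4525) = (3106 + I*sqrt(3)/23)*108 = 335448 + 108*I*sqrt(3)/23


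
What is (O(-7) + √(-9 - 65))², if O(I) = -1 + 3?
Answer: (2 + I*√74)² ≈ -70.0 + 34.409*I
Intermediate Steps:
O(I) = 2
(O(-7) + √(-9 - 65))² = (2 + √(-9 - 65))² = (2 + √(-74))² = (2 + I*√74)²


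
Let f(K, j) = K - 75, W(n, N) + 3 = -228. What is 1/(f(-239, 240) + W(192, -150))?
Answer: -1/545 ≈ -0.0018349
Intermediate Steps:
W(n, N) = -231 (W(n, N) = -3 - 228 = -231)
f(K, j) = -75 + K
1/(f(-239, 240) + W(192, -150)) = 1/((-75 - 239) - 231) = 1/(-314 - 231) = 1/(-545) = -1/545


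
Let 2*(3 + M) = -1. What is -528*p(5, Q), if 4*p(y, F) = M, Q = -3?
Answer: 462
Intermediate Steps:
M = -7/2 (M = -3 + (½)*(-1) = -3 - ½ = -7/2 ≈ -3.5000)
p(y, F) = -7/8 (p(y, F) = (¼)*(-7/2) = -7/8)
-528*p(5, Q) = -528*(-7/8) = 462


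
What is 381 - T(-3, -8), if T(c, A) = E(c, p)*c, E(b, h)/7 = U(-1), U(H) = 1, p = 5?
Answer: 402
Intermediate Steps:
E(b, h) = 7 (E(b, h) = 7*1 = 7)
T(c, A) = 7*c
381 - T(-3, -8) = 381 - 7*(-3) = 381 - 1*(-21) = 381 + 21 = 402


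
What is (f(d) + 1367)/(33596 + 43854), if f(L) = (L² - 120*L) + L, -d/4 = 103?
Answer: 220139/77450 ≈ 2.8423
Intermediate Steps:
d = -412 (d = -4*103 = -412)
f(L) = L² - 119*L
(f(d) + 1367)/(33596 + 43854) = (-412*(-119 - 412) + 1367)/(33596 + 43854) = (-412*(-531) + 1367)/77450 = (218772 + 1367)*(1/77450) = 220139*(1/77450) = 220139/77450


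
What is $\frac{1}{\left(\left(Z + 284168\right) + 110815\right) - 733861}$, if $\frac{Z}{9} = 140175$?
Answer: $\frac{1}{922697} \approx 1.0838 \cdot 10^{-6}$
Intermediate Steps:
$Z = 1261575$ ($Z = 9 \cdot 140175 = 1261575$)
$\frac{1}{\left(\left(Z + 284168\right) + 110815\right) - 733861} = \frac{1}{\left(\left(1261575 + 284168\right) + 110815\right) - 733861} = \frac{1}{\left(1545743 + 110815\right) - 733861} = \frac{1}{1656558 - 733861} = \frac{1}{922697}$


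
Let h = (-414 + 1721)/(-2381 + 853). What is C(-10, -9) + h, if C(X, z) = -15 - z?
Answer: -10475/1528 ≈ -6.8554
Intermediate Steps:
h = -1307/1528 (h = 1307/(-1528) = 1307*(-1/1528) = -1307/1528 ≈ -0.85537)
C(-10, -9) + h = (-15 - 1*(-9)) - 1307/1528 = (-15 + 9) - 1307/1528 = -6 - 1307/1528 = -10475/1528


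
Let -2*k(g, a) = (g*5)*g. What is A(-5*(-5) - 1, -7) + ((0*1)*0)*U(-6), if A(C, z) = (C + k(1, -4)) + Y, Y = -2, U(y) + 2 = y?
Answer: 39/2 ≈ 19.500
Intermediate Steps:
U(y) = -2 + y
k(g, a) = -5*g**2/2 (k(g, a) = -g*5*g/2 = -5*g*g/2 = -5*g**2/2)
A(C, z) = -9/2 + C (A(C, z) = (C - 5/2*1**2) - 2 = (C - 5/2*1) - 2 = (C - 5/2) - 2 = (-5/2 + C) - 2 = -9/2 + C)
A(-5*(-5) - 1, -7) + ((0*1)*0)*U(-6) = (-9/2 + (-5*(-5) - 1)) + ((0*1)*0)*(-2 - 6) = (-9/2 + (25 - 1)) + (0*0)*(-8) = (-9/2 + 24) + 0*(-8) = 39/2 + 0 = 39/2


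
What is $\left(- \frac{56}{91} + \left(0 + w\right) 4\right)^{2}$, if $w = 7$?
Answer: $\frac{126736}{169} \approx 749.92$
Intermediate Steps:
$\left(- \frac{56}{91} + \left(0 + w\right) 4\right)^{2} = \left(- \frac{56}{91} + \left(0 + 7\right) 4\right)^{2} = \left(\left(-56\right) \frac{1}{91} + 7 \cdot 4\right)^{2} = \left(- \frac{8}{13} + 28\right)^{2} = \left(\frac{356}{13}\right)^{2} = \frac{126736}{169}$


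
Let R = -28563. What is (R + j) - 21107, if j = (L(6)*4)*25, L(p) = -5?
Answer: -50170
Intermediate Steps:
j = -500 (j = -5*4*25 = -20*25 = -500)
(R + j) - 21107 = (-28563 - 500) - 21107 = -29063 - 21107 = -50170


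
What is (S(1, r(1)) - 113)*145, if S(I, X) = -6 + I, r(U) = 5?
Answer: -17110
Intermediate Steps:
(S(1, r(1)) - 113)*145 = ((-6 + 1) - 113)*145 = (-5 - 113)*145 = -118*145 = -17110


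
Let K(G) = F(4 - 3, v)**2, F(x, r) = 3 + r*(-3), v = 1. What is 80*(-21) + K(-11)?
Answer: -1680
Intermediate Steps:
F(x, r) = 3 - 3*r
K(G) = 0 (K(G) = (3 - 3*1)**2 = (3 - 3)**2 = 0**2 = 0)
80*(-21) + K(-11) = 80*(-21) + 0 = -1680 + 0 = -1680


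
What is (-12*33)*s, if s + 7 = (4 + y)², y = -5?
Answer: 2376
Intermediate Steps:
s = -6 (s = -7 + (4 - 5)² = -7 + (-1)² = -7 + 1 = -6)
(-12*33)*s = -12*33*(-6) = -396*(-6) = 2376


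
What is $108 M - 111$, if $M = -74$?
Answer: $-8103$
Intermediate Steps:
$108 M - 111 = 108 \left(-74\right) - 111 = -7992 - 111 = -8103$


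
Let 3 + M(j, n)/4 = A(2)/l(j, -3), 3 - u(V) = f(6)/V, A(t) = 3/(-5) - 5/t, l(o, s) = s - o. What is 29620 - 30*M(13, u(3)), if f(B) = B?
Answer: 119827/4 ≈ 29957.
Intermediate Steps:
A(t) = -⅗ - 5/t (A(t) = 3*(-⅕) - 5/t = -⅗ - 5/t)
u(V) = 3 - 6/V
M(j, n) = -12 - 62/(5*(-3 - j)) (M(j, n) = -12 + 4*((-⅗ - 5/2)/(-3 - j)) = -12 + 4*(-31/(10*(-3 - j))) = -12 - 62/(5*(-3 - j)))
29620 - 30*M(13, u(3)) = 29620 - 12*(-59 - 30*13)/(3 + 13) = 29620 - 12*(-59 - 390)/16 = 29620 - 12*(-449)/16 = 29620 - 30*(-449/40) = 29620 + 1347/4 = 119827/4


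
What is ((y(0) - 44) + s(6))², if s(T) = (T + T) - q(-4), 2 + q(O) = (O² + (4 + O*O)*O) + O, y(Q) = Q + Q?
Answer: 1444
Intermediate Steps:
y(Q) = 2*Q
q(O) = -2 + O + O² + O*(4 + O²) (q(O) = -2 + ((O² + (4 + O*O)*O) + O) = -2 + ((O² + (4 + O²)*O) + O) = -2 + ((O² + O*(4 + O²)) + O) = -2 + (O + O² + O*(4 + O²)) = -2 + O + O² + O*(4 + O²))
s(T) = 70 + 2*T (s(T) = (T + T) - (-2 + (-4)² + (-4)³ + 5*(-4)) = 2*T - (-2 + 16 - 64 - 20) = 2*T - 1*(-70) = 2*T + 70 = 70 + 2*T)
((y(0) - 44) + s(6))² = ((2*0 - 44) + (70 + 2*6))² = ((0 - 44) + (70 + 12))² = (-44 + 82)² = 38² = 1444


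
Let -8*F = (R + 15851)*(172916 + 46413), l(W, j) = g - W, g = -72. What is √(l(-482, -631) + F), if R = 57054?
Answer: 3*I*√3553372770/4 ≈ 44708.0*I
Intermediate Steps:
l(W, j) = -72 - W
F = -15990180745/8 (F = -(57054 + 15851)*(172916 + 46413)/8 = -72905*219329/8 = -⅛*15990180745 = -15990180745/8 ≈ -1.9988e+9)
√(l(-482, -631) + F) = √((-72 - 1*(-482)) - 15990180745/8) = √((-72 + 482) - 15990180745/8) = √(410 - 15990180745/8) = √(-15990177465/8) = 3*I*√3553372770/4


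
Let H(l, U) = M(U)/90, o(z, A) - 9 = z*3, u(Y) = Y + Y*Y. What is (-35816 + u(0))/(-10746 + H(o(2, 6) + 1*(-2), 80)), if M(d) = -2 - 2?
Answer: 402930/120893 ≈ 3.3329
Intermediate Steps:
u(Y) = Y + Y²
o(z, A) = 9 + 3*z (o(z, A) = 9 + z*3 = 9 + 3*z)
M(d) = -4
H(l, U) = -2/45 (H(l, U) = -4/90 = -4*1/90 = -2/45)
(-35816 + u(0))/(-10746 + H(o(2, 6) + 1*(-2), 80)) = (-35816 + 0*(1 + 0))/(-10746 - 2/45) = (-35816 + 0*1)/(-483572/45) = (-35816 + 0)*(-45/483572) = -35816*(-45/483572) = 402930/120893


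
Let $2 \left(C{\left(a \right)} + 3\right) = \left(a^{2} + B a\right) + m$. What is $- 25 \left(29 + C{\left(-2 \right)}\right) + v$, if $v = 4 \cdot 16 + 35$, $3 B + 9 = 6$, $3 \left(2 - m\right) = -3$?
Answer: $- \frac{1327}{2} \approx -663.5$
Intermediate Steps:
$m = 3$ ($m = 2 - -1 = 2 + 1 = 3$)
$B = -1$ ($B = -3 + \frac{1}{3} \cdot 6 = -3 + 2 = -1$)
$C{\left(a \right)} = - \frac{3}{2} + \frac{a^{2}}{2} - \frac{a}{2}$ ($C{\left(a \right)} = -3 + \frac{\left(a^{2} - a\right) + 3}{2} = -3 + \frac{3 + a^{2} - a}{2} = -3 + \left(\frac{3}{2} + \frac{a^{2}}{2} - \frac{a}{2}\right) = - \frac{3}{2} + \frac{a^{2}}{2} - \frac{a}{2}$)
$v = 99$ ($v = 64 + 35 = 99$)
$- 25 \left(29 + C{\left(-2 \right)}\right) + v = - 25 \left(29 - \left(\frac{1}{2} - 2\right)\right) + 99 = - 25 \left(29 + \left(- \frac{3}{2} + \frac{1}{2} \cdot 4 + 1\right)\right) + 99 = - 25 \left(29 + \left(- \frac{3}{2} + 2 + 1\right)\right) + 99 = - 25 \left(29 + \frac{3}{2}\right) + 99 = \left(-25\right) \frac{61}{2} + 99 = - \frac{1525}{2} + 99 = - \frac{1327}{2}$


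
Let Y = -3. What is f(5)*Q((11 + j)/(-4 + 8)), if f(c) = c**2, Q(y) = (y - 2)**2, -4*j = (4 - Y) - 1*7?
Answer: 225/16 ≈ 14.063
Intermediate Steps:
j = 0 (j = -((4 - 1*(-3)) - 1*7)/4 = -((4 + 3) - 7)/4 = -(7 - 7)/4 = -1/4*0 = 0)
Q(y) = (-2 + y)**2
f(5)*Q((11 + j)/(-4 + 8)) = 5**2*(-2 + (11 + 0)/(-4 + 8))**2 = 25*(-2 + 11/4)**2 = 25*(3/4)**2 = 25*(9/16) = 225/16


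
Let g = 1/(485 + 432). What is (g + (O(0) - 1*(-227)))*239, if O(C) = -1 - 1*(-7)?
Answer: 51065218/917 ≈ 55687.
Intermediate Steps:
O(C) = 6 (O(C) = -1 + 7 = 6)
g = 1/917 ≈ 0.0010905
(g + (O(0) - 1*(-227)))*239 = (1/917 + (6 - 1*(-227)))*239 = (1/917 + (6 + 227))*239 = (1/917 + 233)*239 = (213662/917)*239 = 51065218/917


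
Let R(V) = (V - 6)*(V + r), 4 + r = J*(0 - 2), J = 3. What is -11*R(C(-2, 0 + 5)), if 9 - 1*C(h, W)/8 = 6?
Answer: -2772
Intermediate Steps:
r = -10 (r = -4 + 3*(0 - 2) = -4 + 3*(-2) = -4 - 6 = -10)
C(h, W) = 24 (C(h, W) = 72 - 8*6 = 72 - 48 = 24)
R(V) = (-10 + V)*(-6 + V) (R(V) = (V - 6)*(V - 10) = (-6 + V)*(-10 + V) = (-10 + V)*(-6 + V))
-11*R(C(-2, 0 + 5)) = -11*(60 + 24² - 16*24) = -11*(60 + 576 - 384) = -11*252 = -2772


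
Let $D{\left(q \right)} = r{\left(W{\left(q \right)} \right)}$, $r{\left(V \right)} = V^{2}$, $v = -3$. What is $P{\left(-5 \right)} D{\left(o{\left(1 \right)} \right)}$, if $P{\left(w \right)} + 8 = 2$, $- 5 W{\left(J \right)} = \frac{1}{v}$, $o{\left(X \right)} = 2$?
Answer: $- \frac{2}{75} \approx -0.026667$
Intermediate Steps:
$W{\left(J \right)} = \frac{1}{15}$ ($W{\left(J \right)} = - \frac{1}{5 \left(-3\right)} = \left(- \frac{1}{5}\right) \left(- \frac{1}{3}\right) = \frac{1}{15}$)
$P{\left(w \right)} = -6$ ($P{\left(w \right)} = -8 + 2 = -6$)
$D{\left(q \right)} = \frac{1}{225}$ ($D{\left(q \right)} = \left(\frac{1}{15}\right)^{2} = \frac{1}{225}$)
$P{\left(-5 \right)} D{\left(o{\left(1 \right)} \right)} = \left(-6\right) \frac{1}{225} = - \frac{2}{75}$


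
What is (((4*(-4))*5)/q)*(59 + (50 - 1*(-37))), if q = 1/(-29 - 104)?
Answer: 1553440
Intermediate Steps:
q = -1/133 (q = 1/(-133) = -1/133 ≈ -0.0075188)
(((4*(-4))*5)/q)*(59 + (50 - 1*(-37))) = (((4*(-4))*5)/(-1/133))*(59 + (50 - 1*(-37))) = (-16*5*(-133))*(59 + (50 + 37)) = (-80*(-133))*(59 + 87) = 10640*146 = 1553440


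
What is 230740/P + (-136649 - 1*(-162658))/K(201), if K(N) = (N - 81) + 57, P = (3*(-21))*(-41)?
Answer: 36007409/152397 ≈ 236.27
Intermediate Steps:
P = 2583 (P = -63*(-41) = 2583)
K(N) = -24 + N (K(N) = (-81 + N) + 57 = -24 + N)
230740/P + (-136649 - 1*(-162658))/K(201) = 230740/2583 + (-136649 - 1*(-162658))/(-24 + 201) = 230740*(1/2583) + (-136649 + 162658)/177 = 230740/2583 + 26009*(1/177) = 230740/2583 + 26009/177 = 36007409/152397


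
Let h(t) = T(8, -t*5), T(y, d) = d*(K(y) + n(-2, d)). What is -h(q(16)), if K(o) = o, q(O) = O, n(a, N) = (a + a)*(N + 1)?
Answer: 25920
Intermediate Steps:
n(a, N) = 2*a*(1 + N) (n(a, N) = (2*a)*(1 + N) = 2*a*(1 + N))
T(y, d) = d*(-4 + y - 4*d) (T(y, d) = d*(y + 2*(-2)*(1 + d)) = d*(y + (-4 - 4*d)) = d*(-4 + y - 4*d))
h(t) = -5*t*(4 + 20*t) (h(t) = (-t*5)*(-4 + 8 - 4*(-t)*5) = (-5*t)*(-4 + 8 - (-20)*t) = (-5*t)*(-4 + 8 + 20*t) = (-5*t)*(4 + 20*t) = -5*t*(4 + 20*t))
-h(q(16)) = -20*16*(-1 - 5*16) = -20*16*(-1 - 80) = -20*16*(-81) = -1*(-25920) = 25920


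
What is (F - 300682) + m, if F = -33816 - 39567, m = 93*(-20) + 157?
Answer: -375768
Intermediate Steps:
m = -1703 (m = -1860 + 157 = -1703)
F = -73383
(F - 300682) + m = (-73383 - 300682) - 1703 = -374065 - 1703 = -375768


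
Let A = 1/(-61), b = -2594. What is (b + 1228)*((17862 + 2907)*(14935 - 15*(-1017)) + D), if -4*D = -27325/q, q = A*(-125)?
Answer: -8565085600259/10 ≈ -8.5651e+11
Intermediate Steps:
A = -1/61 ≈ -0.016393
q = 125/61 (q = -1/61*(-125) = 125/61 ≈ 2.0492)
D = 66673/20 (D = -(-27325)/(4*125/61) = -(-27325)*61/(4*125) = -¼*(-66673/5) = 66673/20 ≈ 3333.6)
(b + 1228)*((17862 + 2907)*(14935 - 15*(-1017)) + D) = (-2594 + 1228)*((17862 + 2907)*(14935 - 15*(-1017)) + 66673/20) = -1366*(20769*(14935 + 15255) + 66673/20) = -1366*(20769*30190 + 66673/20) = -1366*(627016110 + 66673/20) = -1366*12540388873/20 = -8565085600259/10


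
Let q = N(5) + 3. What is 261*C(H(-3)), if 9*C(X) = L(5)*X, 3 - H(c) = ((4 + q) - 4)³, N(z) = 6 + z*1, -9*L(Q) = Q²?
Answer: 1987225/9 ≈ 2.2080e+5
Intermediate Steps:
L(Q) = -Q²/9
N(z) = 6 + z
q = 14 (q = (6 + 5) + 3 = 11 + 3 = 14)
H(c) = -2741 (H(c) = 3 - ((4 + 14) - 4)³ = 3 - (18 - 4)³ = 3 - 1*14³ = 3 - 1*2744 = 3 - 2744 = -2741)
C(X) = -25*X/81 (C(X) = ((-⅑*5²)*X)/9 = ((-⅑*25)*X)/9 = (-25*X/9)/9 = -25*X/81)
261*C(H(-3)) = 261*(-25/81*(-2741)) = 261*(68525/81) = 1987225/9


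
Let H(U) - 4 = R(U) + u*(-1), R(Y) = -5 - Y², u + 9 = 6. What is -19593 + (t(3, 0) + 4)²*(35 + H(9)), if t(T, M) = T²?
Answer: -27029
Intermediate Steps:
u = -3 (u = -9 + 6 = -3)
H(U) = 2 - U² (H(U) = 4 + ((-5 - U²) - 3*(-1)) = 4 + ((-5 - U²) + 3) = 4 + (-2 - U²) = 2 - U²)
-19593 + (t(3, 0) + 4)²*(35 + H(9)) = -19593 + (3² + 4)²*(35 + (2 - 1*9²)) = -19593 + (9 + 4)²*(35 + (2 - 1*81)) = -19593 + 13²*(35 + (2 - 81)) = -19593 + 169*(35 - 79) = -19593 + 169*(-44) = -19593 - 7436 = -27029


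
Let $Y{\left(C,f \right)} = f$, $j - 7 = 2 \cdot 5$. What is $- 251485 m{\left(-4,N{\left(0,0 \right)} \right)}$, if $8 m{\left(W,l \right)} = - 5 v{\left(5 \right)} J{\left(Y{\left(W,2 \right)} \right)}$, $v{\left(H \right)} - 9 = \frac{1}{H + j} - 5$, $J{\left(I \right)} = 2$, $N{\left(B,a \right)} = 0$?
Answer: $\frac{111910825}{88} \approx 1.2717 \cdot 10^{6}$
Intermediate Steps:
$j = 17$ ($j = 7 + 2 \cdot 5 = 7 + 10 = 17$)
$v{\left(H \right)} = 4 + \frac{1}{17 + H}$ ($v{\left(H \right)} = 9 + \left(\frac{1}{H + 17} - 5\right) = 9 - \left(5 - \frac{1}{17 + H}\right) = 4 + \frac{1}{17 + H}$)
$m{\left(W,l \right)} = - \frac{445}{88}$ ($m{\left(W,l \right)} = \frac{- 5 \frac{69 + 4 \cdot 5}{17 + 5} \cdot 2}{8} = \frac{- 5 \frac{69 + 20}{22} \cdot 2}{8} = \frac{- 5 \cdot \frac{1}{22} \cdot 89 \cdot 2}{8} = \frac{\left(-5\right) \frac{89}{22} \cdot 2}{8} = \frac{\left(- \frac{445}{22}\right) 2}{8} = \frac{1}{8} \left(- \frac{445}{11}\right) = - \frac{445}{88}$)
$- 251485 m{\left(-4,N{\left(0,0 \right)} \right)} = \left(-251485\right) \left(- \frac{445}{88}\right) = \frac{111910825}{88}$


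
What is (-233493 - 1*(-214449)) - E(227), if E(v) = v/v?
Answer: -19045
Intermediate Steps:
E(v) = 1
(-233493 - 1*(-214449)) - E(227) = (-233493 - 1*(-214449)) - 1*1 = (-233493 + 214449) - 1 = -19044 - 1 = -19045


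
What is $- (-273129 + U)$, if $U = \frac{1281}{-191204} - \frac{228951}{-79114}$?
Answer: $\frac{2065777507848027}{7563456628} \approx 2.7313 \cdot 10^{5}$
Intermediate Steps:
$U = \frac{21837500985}{7563456628}$ ($U = 1281 \left(- \frac{1}{191204}\right) - - \frac{228951}{79114} = - \frac{1281}{191204} + \frac{228951}{79114} = \frac{21837500985}{7563456628} \approx 2.8872$)
$- (-273129 + U) = - (-273129 + \frac{21837500985}{7563456628}) = \left(-1\right) \left(- \frac{2065777507848027}{7563456628}\right) = \frac{2065777507848027}{7563456628}$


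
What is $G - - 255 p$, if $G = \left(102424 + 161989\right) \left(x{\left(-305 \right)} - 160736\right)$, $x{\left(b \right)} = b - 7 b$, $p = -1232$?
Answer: $-42017126338$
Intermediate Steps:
$x{\left(b \right)} = - 6 b$
$G = -42016812178$ ($G = \left(102424 + 161989\right) \left(\left(-6\right) \left(-305\right) - 160736\right) = 264413 \left(1830 - 160736\right) = 264413 \left(-158906\right) = -42016812178$)
$G - - 255 p = -42016812178 - \left(-255\right) \left(-1232\right) = -42016812178 - 314160 = -42017126338$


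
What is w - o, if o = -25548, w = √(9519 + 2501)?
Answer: 25548 + 2*√3005 ≈ 25658.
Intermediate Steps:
w = 2*√3005 (w = √12020 = 2*√3005 ≈ 109.64)
w - o = 2*√3005 - 1*(-25548) = 2*√3005 + 25548 = 25548 + 2*√3005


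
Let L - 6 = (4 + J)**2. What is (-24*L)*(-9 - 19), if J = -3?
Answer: 4704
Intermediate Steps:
L = 7 (L = 6 + (4 - 3)**2 = 6 + 1**2 = 6 + 1 = 7)
(-24*L)*(-9 - 19) = (-24*7)*(-9 - 19) = -168*(-28) = 4704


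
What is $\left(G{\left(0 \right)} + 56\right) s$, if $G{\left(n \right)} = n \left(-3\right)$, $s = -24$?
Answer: $-1344$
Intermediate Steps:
$G{\left(n \right)} = - 3 n$
$\left(G{\left(0 \right)} + 56\right) s = \left(\left(-3\right) 0 + 56\right) \left(-24\right) = \left(0 + 56\right) \left(-24\right) = 56 \left(-24\right) = -1344$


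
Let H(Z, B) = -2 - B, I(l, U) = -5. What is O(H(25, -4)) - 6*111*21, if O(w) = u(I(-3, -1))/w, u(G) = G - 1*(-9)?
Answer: -13984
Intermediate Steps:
u(G) = 9 + G (u(G) = G + 9 = 9 + G)
O(w) = 4/w (O(w) = (9 - 5)/w = 4/w)
O(H(25, -4)) - 6*111*21 = 4/(-2 - 1*(-4)) - 6*111*21 = 4/(-2 + 4) - 666*21 = 4/2 - 1*13986 = 4*(½) - 13986 = 2 - 13986 = -13984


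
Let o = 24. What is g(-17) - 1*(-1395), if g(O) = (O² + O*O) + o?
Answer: 1997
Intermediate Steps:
g(O) = 24 + 2*O² (g(O) = (O² + O*O) + 24 = (O² + O²) + 24 = 2*O² + 24 = 24 + 2*O²)
g(-17) - 1*(-1395) = (24 + 2*(-17)²) - 1*(-1395) = (24 + 2*289) + 1395 = (24 + 578) + 1395 = 602 + 1395 = 1997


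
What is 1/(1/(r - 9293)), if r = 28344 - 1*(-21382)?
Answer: 40433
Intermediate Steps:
r = 49726 (r = 28344 + 21382 = 49726)
1/(1/(r - 9293)) = 1/(1/(49726 - 9293)) = 1/(1/40433) = 40433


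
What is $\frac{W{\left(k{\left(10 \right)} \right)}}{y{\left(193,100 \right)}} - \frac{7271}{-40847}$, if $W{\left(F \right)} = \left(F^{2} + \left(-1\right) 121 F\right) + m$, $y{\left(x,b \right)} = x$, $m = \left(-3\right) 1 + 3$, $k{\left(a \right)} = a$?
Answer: $- \frac{43936867}{7883471} \approx -5.5733$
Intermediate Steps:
$m = 0$ ($m = -3 + 3 = 0$)
$W{\left(F \right)} = F^{2} - 121 F$ ($W{\left(F \right)} = \left(F^{2} + \left(-1\right) 121 F\right) + 0 = \left(F^{2} - 121 F\right) + 0 = F^{2} - 121 F$)
$\frac{W{\left(k{\left(10 \right)} \right)}}{y{\left(193,100 \right)}} - \frac{7271}{-40847} = \frac{10 \left(-121 + 10\right)}{193} - \frac{7271}{-40847} = 10 \left(-111\right) \frac{1}{193} - - \frac{7271}{40847} = \left(-1110\right) \frac{1}{193} + \frac{7271}{40847} = - \frac{1110}{193} + \frac{7271}{40847} = - \frac{43936867}{7883471}$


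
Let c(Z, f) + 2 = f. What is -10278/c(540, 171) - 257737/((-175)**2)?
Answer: -358321303/5175625 ≈ -69.232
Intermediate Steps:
c(Z, f) = -2 + f
-10278/c(540, 171) - 257737/((-175)**2) = -10278/(-2 + 171) - 257737/((-175)**2) = -10278/169 - 257737/30625 = -358321303/5175625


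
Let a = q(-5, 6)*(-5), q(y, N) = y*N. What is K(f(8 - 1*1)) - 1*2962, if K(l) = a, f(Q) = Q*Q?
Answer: -2812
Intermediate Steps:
f(Q) = Q²
q(y, N) = N*y
a = 150 (a = (6*(-5))*(-5) = -30*(-5) = 150)
K(l) = 150
K(f(8 - 1*1)) - 1*2962 = 150 - 1*2962 = 150 - 2962 = -2812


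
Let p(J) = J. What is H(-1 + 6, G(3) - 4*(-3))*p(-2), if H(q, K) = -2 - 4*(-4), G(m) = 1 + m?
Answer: -28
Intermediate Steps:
H(q, K) = 14 (H(q, K) = -2 + 16 = 14)
H(-1 + 6, G(3) - 4*(-3))*p(-2) = 14*(-2) = -28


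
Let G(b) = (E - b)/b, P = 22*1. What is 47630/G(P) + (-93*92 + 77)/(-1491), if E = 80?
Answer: 781425521/43239 ≈ 18072.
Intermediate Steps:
P = 22
G(b) = (80 - b)/b
47630/G(P) + (-93*92 + 77)/(-1491) = 47630/(((80 - 1*22)/22)) + (-93*92 + 77)/(-1491) = 47630/(((80 - 22)/22)) + (-8556 + 77)*(-1/1491) = 47630/(((1/22)*58)) - 8479*(-1/1491) = 47630/(29/11) + 8479/1491 = 47630*(11/29) + 8479/1491 = 523930/29 + 8479/1491 = 781425521/43239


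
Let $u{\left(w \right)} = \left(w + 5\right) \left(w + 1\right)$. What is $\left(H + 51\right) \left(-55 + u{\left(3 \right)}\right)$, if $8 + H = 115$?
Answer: $-3634$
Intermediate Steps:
$H = 107$ ($H = -8 + 115 = 107$)
$u{\left(w \right)} = \left(1 + w\right) \left(5 + w\right)$ ($u{\left(w \right)} = \left(5 + w\right) \left(1 + w\right) = \left(1 + w\right) \left(5 + w\right)$)
$\left(H + 51\right) \left(-55 + u{\left(3 \right)}\right) = \left(107 + 51\right) \left(-55 + \left(5 + 3^{2} + 6 \cdot 3\right)\right) = 158 \left(-55 + \left(5 + 9 + 18\right)\right) = 158 \left(-55 + 32\right) = 158 \left(-23\right) = -3634$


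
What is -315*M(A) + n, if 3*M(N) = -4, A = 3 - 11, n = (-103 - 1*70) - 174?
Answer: 73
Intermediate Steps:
n = -347 (n = (-103 - 70) - 174 = -173 - 174 = -347)
A = -8
M(N) = -4/3 (M(N) = (⅓)*(-4) = -4/3)
-315*M(A) + n = -315*(-4/3) - 347 = 420 - 347 = 73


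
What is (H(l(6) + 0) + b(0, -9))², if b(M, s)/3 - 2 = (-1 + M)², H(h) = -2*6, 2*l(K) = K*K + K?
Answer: 9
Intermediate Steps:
l(K) = K/2 + K²/2 (l(K) = (K*K + K)/2 = (K² + K)/2 = (K + K²)/2 = K/2 + K²/2)
H(h) = -12
b(M, s) = 6 + 3*(-1 + M)²
(H(l(6) + 0) + b(0, -9))² = (-12 + (6 + 3*(-1 + 0)²))² = (-12 + (6 + 3*(-1)²))² = (-12 + (6 + 3*1))² = (-12 + (6 + 3))² = (-12 + 9)² = (-3)² = 9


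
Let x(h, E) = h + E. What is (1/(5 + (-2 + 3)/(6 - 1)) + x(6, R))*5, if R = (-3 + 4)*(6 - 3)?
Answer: 1195/26 ≈ 45.962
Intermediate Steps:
R = 3 (R = 1*3 = 3)
x(h, E) = E + h
(1/(5 + (-2 + 3)/(6 - 1)) + x(6, R))*5 = (1/(5 + (-2 + 3)/(6 - 1)) + (3 + 6))*5 = (1/(5 + 1/5) + 9)*5 = (1/(5 + 1*(⅕)) + 9)*5 = (1/(5 + ⅕) + 9)*5 = (1/(26/5) + 9)*5 = (5/26 + 9)*5 = (239/26)*5 = 1195/26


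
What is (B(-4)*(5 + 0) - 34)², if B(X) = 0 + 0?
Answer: 1156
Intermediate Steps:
B(X) = 0
(B(-4)*(5 + 0) - 34)² = (0*(5 + 0) - 34)² = (0*5 - 34)² = (0 - 34)² = (-34)² = 1156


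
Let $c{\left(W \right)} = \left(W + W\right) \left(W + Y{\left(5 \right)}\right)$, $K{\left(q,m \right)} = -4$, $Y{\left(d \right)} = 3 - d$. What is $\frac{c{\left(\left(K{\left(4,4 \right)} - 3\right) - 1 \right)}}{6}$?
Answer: $\frac{80}{3} \approx 26.667$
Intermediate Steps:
$c{\left(W \right)} = 2 W \left(-2 + W\right)$ ($c{\left(W \right)} = \left(W + W\right) \left(W + \left(3 - 5\right)\right) = 2 W \left(W + \left(3 - 5\right)\right) = 2 W \left(W - 2\right) = 2 W \left(-2 + W\right)$)
$\frac{c{\left(\left(K{\left(4,4 \right)} - 3\right) - 1 \right)}}{6} = \frac{2 \left(\left(-4 - 3\right) - 1\right) \left(-2 - 8\right)}{6} = \frac{2 \left(-7 - 1\right) \left(-2 - 8\right)}{6} = \frac{2 \left(-8\right) \left(-2 - 8\right)}{6} = \frac{2 \left(-8\right) \left(-10\right)}{6} = \frac{1}{6} \cdot 160 = \frac{80}{3}$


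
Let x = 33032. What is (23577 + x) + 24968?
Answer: 81577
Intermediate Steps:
(23577 + x) + 24968 = (23577 + 33032) + 24968 = 56609 + 24968 = 81577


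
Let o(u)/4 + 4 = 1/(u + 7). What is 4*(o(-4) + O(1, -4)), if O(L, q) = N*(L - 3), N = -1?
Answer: -152/3 ≈ -50.667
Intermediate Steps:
O(L, q) = 3 - L (O(L, q) = -(L - 3) = -(-3 + L) = 3 - L)
o(u) = -16 + 4/(7 + u) (o(u) = -16 + 4/(u + 7) = -16 + 4/(7 + u))
4*(o(-4) + O(1, -4)) = 4*(4*(-27 - 4*(-4))/(7 - 4) + (3 - 1*1)) = 4*(4*(-27 + 16)/3 + (3 - 1)) = 4*(4*(1/3)*(-11) + 2) = 4*(-44/3 + 2) = 4*(-38/3) = -152/3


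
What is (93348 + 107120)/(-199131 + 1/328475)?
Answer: -16462181575/16352388806 ≈ -1.0067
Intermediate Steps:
(93348 + 107120)/(-199131 + 1/328475) = 200468/(-199131 + 1/328475) = 200468/(-65409555224/328475) = 200468*(-328475/65409555224) = -16462181575/16352388806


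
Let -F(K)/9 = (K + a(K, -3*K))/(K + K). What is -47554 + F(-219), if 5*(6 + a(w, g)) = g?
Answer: -17357912/365 ≈ -47556.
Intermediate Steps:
a(w, g) = -6 + g/5
F(K) = -9*(-6 + 2*K/5)/(2*K) (F(K) = -9*(K + (-6 + (-3*K)/5))/(K + K) = -9*(K + (-6 - 3*K/5))/(2*K) = -9*(-6 + 2*K/5)*1/(2*K) = -9*(-6 + 2*K/5)/(2*K))
-47554 + F(-219) = -47554 + (-9/5 + 27/(-219)) = -47554 + (-9/5 + 27*(-1/219)) = -47554 + (-9/5 - 9/73) = -47554 - 702/365 = -17357912/365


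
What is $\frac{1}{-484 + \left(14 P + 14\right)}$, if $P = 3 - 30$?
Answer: $- \frac{1}{848} \approx -0.0011792$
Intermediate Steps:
$P = -27$ ($P = 3 - 30 = -27$)
$\frac{1}{-484 + \left(14 P + 14\right)} = \frac{1}{-484 + \left(14 \left(-27\right) + 14\right)} = \frac{1}{-484 + \left(-378 + 14\right)} = \frac{1}{-484 - 364} = \frac{1}{-848} = - \frac{1}{848}$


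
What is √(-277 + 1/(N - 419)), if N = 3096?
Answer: 6*I*√55140846/2677 ≈ 16.643*I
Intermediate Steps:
√(-277 + 1/(N - 419)) = √(-277 + 1/(3096 - 419)) = √(-277 + 1/2677) = √(-741528/2677) = 6*I*√55140846/2677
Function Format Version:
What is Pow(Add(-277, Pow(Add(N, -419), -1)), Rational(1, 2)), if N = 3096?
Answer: Mul(Rational(6, 2677), I, Pow(55140846, Rational(1, 2))) ≈ Mul(16.643, I)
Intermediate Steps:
Pow(Add(-277, Pow(Add(N, -419), -1)), Rational(1, 2)) = Pow(Add(-277, Pow(Add(3096, -419), -1)), Rational(1, 2)) = Pow(Add(-277, Pow(2677, -1)), Rational(1, 2)) = Pow(Add(-277, Rational(1, 2677)), Rational(1, 2)) = Pow(Rational(-741528, 2677), Rational(1, 2)) = Mul(Rational(6, 2677), I, Pow(55140846, Rational(1, 2)))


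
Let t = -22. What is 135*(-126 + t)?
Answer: -19980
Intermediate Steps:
135*(-126 + t) = 135*(-126 - 22) = 135*(-148) = -19980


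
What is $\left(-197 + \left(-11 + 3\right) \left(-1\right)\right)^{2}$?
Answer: $35721$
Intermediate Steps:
$\left(-197 + \left(-11 + 3\right) \left(-1\right)\right)^{2} = \left(-197 - -8\right)^{2} = \left(-197 + 8\right)^{2} = \left(-189\right)^{2} = 35721$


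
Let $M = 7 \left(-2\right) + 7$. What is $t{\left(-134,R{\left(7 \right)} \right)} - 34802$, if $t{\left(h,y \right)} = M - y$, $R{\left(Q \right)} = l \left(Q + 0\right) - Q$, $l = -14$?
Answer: $-34704$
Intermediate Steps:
$R{\left(Q \right)} = - 15 Q$ ($R{\left(Q \right)} = - 14 \left(Q + 0\right) - Q = - 14 Q - Q = - 15 Q$)
$M = -7$ ($M = -14 + 7 = -7$)
$t{\left(h,y \right)} = -7 - y$
$t{\left(-134,R{\left(7 \right)} \right)} - 34802 = \left(-7 - \left(-15\right) 7\right) - 34802 = \left(-7 - -105\right) - 34802 = \left(-7 + 105\right) - 34802 = 98 - 34802 = -34704$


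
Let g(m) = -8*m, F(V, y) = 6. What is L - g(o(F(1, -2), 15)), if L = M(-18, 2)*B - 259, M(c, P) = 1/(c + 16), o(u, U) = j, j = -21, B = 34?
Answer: -444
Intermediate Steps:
o(u, U) = -21
M(c, P) = 1/(16 + c)
L = -276 (L = 34/(16 - 18) - 259 = 34/(-2) - 259 = -½*34 - 259 = -17 - 259 = -276)
L - g(o(F(1, -2), 15)) = -276 - (-8)*(-21) = -276 - 1*168 = -276 - 168 = -444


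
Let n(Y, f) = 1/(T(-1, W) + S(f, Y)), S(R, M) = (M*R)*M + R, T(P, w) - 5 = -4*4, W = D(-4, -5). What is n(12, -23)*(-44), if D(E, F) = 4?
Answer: 22/1673 ≈ 0.013150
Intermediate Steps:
W = 4
T(P, w) = -11 (T(P, w) = 5 - 4*4 = 5 - 16 = -11)
S(R, M) = R + R*M**2 (S(R, M) = R*M**2 + R = R + R*M**2)
n(Y, f) = 1/(-11 + f*(1 + Y**2))
n(12, -23)*(-44) = -44/(-11 - 23*(1 + 12**2)) = -44/(-11 - 23*(1 + 144)) = -44/(-11 - 23*145) = -44/(-11 - 3335) = -44/(-3346) = -1/3346*(-44) = 22/1673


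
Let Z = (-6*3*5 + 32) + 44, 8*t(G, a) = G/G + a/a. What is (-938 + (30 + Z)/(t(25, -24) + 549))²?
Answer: 4246575161284/4826809 ≈ 8.7979e+5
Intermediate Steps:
t(G, a) = ¼ (t(G, a) = (G/G + a/a)/8 = (1 + 1)/8 = (⅛)*2 = ¼)
Z = -14 (Z = (-18*5 + 32) + 44 = (-90 + 32) + 44 = -58 + 44 = -14)
(-938 + (30 + Z)/(t(25, -24) + 549))² = (-938 + (30 - 14)/(¼ + 549))² = (-938 + 16/(2197/4))² = (-938 + 16*(4/2197))² = (-938 + 64/2197)² = (-2060722/2197)² = 4246575161284/4826809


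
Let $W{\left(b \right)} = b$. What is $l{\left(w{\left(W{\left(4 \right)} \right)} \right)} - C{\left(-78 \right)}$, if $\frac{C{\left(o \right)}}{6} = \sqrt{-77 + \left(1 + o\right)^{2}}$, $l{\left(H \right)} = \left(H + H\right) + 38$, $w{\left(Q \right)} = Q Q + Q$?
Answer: $78 - 12 \sqrt{1463} \approx -380.99$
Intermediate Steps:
$w{\left(Q \right)} = Q + Q^{2}$ ($w{\left(Q \right)} = Q^{2} + Q = Q + Q^{2}$)
$l{\left(H \right)} = 38 + 2 H$ ($l{\left(H \right)} = 2 H + 38 = 38 + 2 H$)
$C{\left(o \right)} = 6 \sqrt{-77 + \left(1 + o\right)^{2}}$
$l{\left(w{\left(W{\left(4 \right)} \right)} \right)} - C{\left(-78 \right)} = \left(38 + 2 \cdot 4 \left(1 + 4\right)\right) - 6 \sqrt{-77 + \left(1 - 78\right)^{2}} = \left(38 + 2 \cdot 4 \cdot 5\right) - 6 \sqrt{-77 + \left(-77\right)^{2}} = \left(38 + 2 \cdot 20\right) - 6 \sqrt{-77 + 5929} = \left(38 + 40\right) - 6 \sqrt{5852} = 78 - 6 \cdot 2 \sqrt{1463} = 78 - 12 \sqrt{1463}$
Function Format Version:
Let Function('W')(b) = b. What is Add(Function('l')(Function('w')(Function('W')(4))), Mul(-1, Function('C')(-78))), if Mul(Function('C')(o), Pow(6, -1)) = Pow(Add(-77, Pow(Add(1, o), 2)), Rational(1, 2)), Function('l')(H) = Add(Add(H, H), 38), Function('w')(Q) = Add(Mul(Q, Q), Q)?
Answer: Add(78, Mul(-12, Pow(1463, Rational(1, 2)))) ≈ -380.99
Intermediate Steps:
Function('w')(Q) = Add(Q, Pow(Q, 2)) (Function('w')(Q) = Add(Pow(Q, 2), Q) = Add(Q, Pow(Q, 2)))
Function('l')(H) = Add(38, Mul(2, H)) (Function('l')(H) = Add(Mul(2, H), 38) = Add(38, Mul(2, H)))
Function('C')(o) = Mul(6, Pow(Add(-77, Pow(Add(1, o), 2)), Rational(1, 2)))
Add(Function('l')(Function('w')(Function('W')(4))), Mul(-1, Function('C')(-78))) = Add(Add(38, Mul(2, Mul(4, Add(1, 4)))), Mul(-1, Mul(6, Pow(Add(-77, Pow(Add(1, -78), 2)), Rational(1, 2))))) = Add(Add(38, Mul(2, Mul(4, 5))), Mul(-1, Mul(6, Pow(Add(-77, Pow(-77, 2)), Rational(1, 2))))) = Add(Add(38, Mul(2, 20)), Mul(-1, Mul(6, Pow(Add(-77, 5929), Rational(1, 2))))) = Add(Add(38, 40), Mul(-1, Mul(6, Pow(5852, Rational(1, 2))))) = Add(78, Mul(-1, Mul(6, Mul(2, Pow(1463, Rational(1, 2)))))) = Add(78, Mul(-1, Mul(12, Pow(1463, Rational(1, 2))))) = Add(78, Mul(-12, Pow(1463, Rational(1, 2))))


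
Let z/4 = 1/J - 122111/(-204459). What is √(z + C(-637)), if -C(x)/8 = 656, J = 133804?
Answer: I*√849041492989775479449/402315177 ≈ 72.427*I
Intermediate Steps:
C(x) = -5248 (C(x) = -8*656 = -5248)
z = 961126159/402315177 (z = 4*(1/133804 - 122111/(-204459)) = 4*(1/133804 - 122111*(-1)/204459) = 4*(1/133804 - 1*(-7183/12027)) = 4*(1/133804 + 7183/12027) = 4*(961126159/1609260708) = 961126159/402315177 ≈ 2.3890)
√(z + C(-637)) = √(961126159/402315177 - 5248) = √(-2110388922737/402315177) = I*√849041492989775479449/402315177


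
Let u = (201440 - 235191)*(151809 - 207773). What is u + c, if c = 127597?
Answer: 1888968561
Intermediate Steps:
u = 1888840964 (u = -33751*(-55964) = 1888840964)
u + c = 1888840964 + 127597 = 1888968561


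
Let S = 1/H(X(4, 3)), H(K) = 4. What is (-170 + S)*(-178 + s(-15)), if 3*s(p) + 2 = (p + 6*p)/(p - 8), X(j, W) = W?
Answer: 8299417/276 ≈ 30070.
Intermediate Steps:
s(p) = -2/3 + 7*p/(3*(-8 + p)) (s(p) = -2/3 + ((p + 6*p)/(p - 8))/3 = -2/3 + ((7*p)/(-8 + p))/3 = -2/3 + (7*p/(-8 + p))/3 = -2/3 + 7*p/(3*(-8 + p)))
S = 1/4 ≈ 0.25000
(-170 + S)*(-178 + s(-15)) = (-170 + 1/4)*(-178 + (16 + 5*(-15))/(3*(-8 - 15))) = -679*(-178 + (1/3)*(16 - 75)/(-23))/4 = -679*(-178 + (1/3)*(-1/23)*(-59))/4 = -679*(-178 + 59/69)/4 = -679/4*(-12223/69) = 8299417/276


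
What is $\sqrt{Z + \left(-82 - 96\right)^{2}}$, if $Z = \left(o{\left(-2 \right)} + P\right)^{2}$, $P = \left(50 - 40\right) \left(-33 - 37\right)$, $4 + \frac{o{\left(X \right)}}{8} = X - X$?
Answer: $2 \sqrt{141877} \approx 753.33$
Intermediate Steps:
$o{\left(X \right)} = -32$ ($o{\left(X \right)} = -32 + 8 \left(X - X\right) = -32 + 8 \cdot 0 = -32 + 0 = -32$)
$P = -700$ ($P = 10 \left(-70\right) = -700$)
$Z = 535824$ ($Z = \left(-32 - 700\right)^{2} = \left(-732\right)^{2} = 535824$)
$\sqrt{Z + \left(-82 - 96\right)^{2}} = \sqrt{535824 + \left(-82 - 96\right)^{2}} = \sqrt{535824 + \left(-178\right)^{2}} = \sqrt{535824 + 31684} = \sqrt{567508} = 2 \sqrt{141877}$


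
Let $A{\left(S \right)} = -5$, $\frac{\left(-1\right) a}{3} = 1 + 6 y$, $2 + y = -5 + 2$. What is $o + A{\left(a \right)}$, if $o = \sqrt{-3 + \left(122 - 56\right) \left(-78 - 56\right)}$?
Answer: $-5 + 3 i \sqrt{983} \approx -5.0 + 94.058 i$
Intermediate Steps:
$y = -5$ ($y = -2 + \left(-5 + 2\right) = -2 - 3 = -5$)
$a = 87$ ($a = - 3 \left(1 + 6 \left(-5\right)\right) = - 3 \left(1 - 30\right) = \left(-3\right) \left(-29\right) = 87$)
$o = 3 i \sqrt{983}$ ($o = \sqrt{-3 + 66 \left(-134\right)} = \sqrt{-3 - 8844} = \sqrt{-8847} = 3 i \sqrt{983} \approx 94.058 i$)
$o + A{\left(a \right)} = 3 i \sqrt{983} - 5 = -5 + 3 i \sqrt{983}$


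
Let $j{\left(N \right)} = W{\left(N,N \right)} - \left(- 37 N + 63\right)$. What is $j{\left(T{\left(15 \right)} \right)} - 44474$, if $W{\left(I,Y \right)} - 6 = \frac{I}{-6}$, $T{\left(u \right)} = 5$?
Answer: $- \frac{266081}{6} \approx -44347.0$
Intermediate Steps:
$W{\left(I,Y \right)} = 6 - \frac{I}{6}$ ($W{\left(I,Y \right)} = 6 + \frac{I}{-6} = 6 + I \left(- \frac{1}{6}\right) = 6 - \frac{I}{6}$)
$j{\left(N \right)} = -57 + \frac{221 N}{6}$ ($j{\left(N \right)} = \left(6 - \frac{N}{6}\right) - \left(- 37 N + 63\right) = \left(6 - \frac{N}{6}\right) - \left(63 - 37 N\right) = \left(6 - \frac{N}{6}\right) + \left(-63 + 37 N\right) = -57 + \frac{221 N}{6}$)
$j{\left(T{\left(15 \right)} \right)} - 44474 = \left(-57 + \frac{221}{6} \cdot 5\right) - 44474 = \left(-57 + \frac{1105}{6}\right) - 44474 = \frac{763}{6} - 44474 = - \frac{266081}{6}$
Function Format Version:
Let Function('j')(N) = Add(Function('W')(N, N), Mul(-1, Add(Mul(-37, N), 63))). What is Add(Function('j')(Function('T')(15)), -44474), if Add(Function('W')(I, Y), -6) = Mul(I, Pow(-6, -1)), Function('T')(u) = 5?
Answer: Rational(-266081, 6) ≈ -44347.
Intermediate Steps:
Function('W')(I, Y) = Add(6, Mul(Rational(-1, 6), I)) (Function('W')(I, Y) = Add(6, Mul(I, Pow(-6, -1))) = Add(6, Mul(I, Rational(-1, 6))) = Add(6, Mul(Rational(-1, 6), I)))
Function('j')(N) = Add(-57, Mul(Rational(221, 6), N)) (Function('j')(N) = Add(Add(6, Mul(Rational(-1, 6), N)), Mul(-1, Add(Mul(-37, N), 63))) = Add(Add(6, Mul(Rational(-1, 6), N)), Mul(-1, Add(63, Mul(-37, N)))) = Add(Add(6, Mul(Rational(-1, 6), N)), Add(-63, Mul(37, N))) = Add(-57, Mul(Rational(221, 6), N)))
Add(Function('j')(Function('T')(15)), -44474) = Add(Add(-57, Mul(Rational(221, 6), 5)), -44474) = Add(Add(-57, Rational(1105, 6)), -44474) = Add(Rational(763, 6), -44474) = Rational(-266081, 6)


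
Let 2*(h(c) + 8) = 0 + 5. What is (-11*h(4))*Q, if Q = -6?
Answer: -363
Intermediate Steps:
h(c) = -11/2 (h(c) = -8 + (0 + 5)/2 = -8 + (½)*5 = -8 + 5/2 = -11/2)
(-11*h(4))*Q = -11*(-11/2)*(-6) = (121/2)*(-6) = -363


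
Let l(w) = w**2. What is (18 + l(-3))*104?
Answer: 2808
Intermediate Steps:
(18 + l(-3))*104 = (18 + (-3)**2)*104 = (18 + 9)*104 = 27*104 = 2808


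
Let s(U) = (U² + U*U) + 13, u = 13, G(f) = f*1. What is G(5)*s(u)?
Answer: 1755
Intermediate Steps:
G(f) = f
s(U) = 13 + 2*U² (s(U) = (U² + U²) + 13 = 2*U² + 13 = 13 + 2*U²)
G(5)*s(u) = 5*(13 + 2*13²) = 5*(13 + 2*169) = 5*(13 + 338) = 5*351 = 1755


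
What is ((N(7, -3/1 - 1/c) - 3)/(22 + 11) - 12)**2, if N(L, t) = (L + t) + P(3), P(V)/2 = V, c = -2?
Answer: 67081/484 ≈ 138.60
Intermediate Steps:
P(V) = 2*V
N(L, t) = 6 + L + t (N(L, t) = (L + t) + 2*3 = (L + t) + 6 = 6 + L + t)
((N(7, -3/1 - 1/c) - 3)/(22 + 11) - 12)**2 = (((6 + 7 + (-3/1 - 1/(-2))) - 3)/(22 + 11) - 12)**2 = (((6 + 7 + (-3*1 - 1*(-1/2))) - 3)/33 - 12)**2 = (((6 + 7 + (-3 + 1/2)) - 3)*(1/33) - 12)**2 = (((6 + 7 - 5/2) - 3)*(1/33) - 12)**2 = ((21/2 - 3)*(1/33) - 12)**2 = ((15/2)*(1/33) - 12)**2 = (5/22 - 12)**2 = (-259/22)**2 = 67081/484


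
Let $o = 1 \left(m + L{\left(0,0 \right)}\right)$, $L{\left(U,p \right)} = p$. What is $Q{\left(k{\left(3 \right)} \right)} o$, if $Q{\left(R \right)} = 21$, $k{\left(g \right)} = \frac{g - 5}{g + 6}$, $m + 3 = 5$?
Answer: $42$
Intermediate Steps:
$m = 2$ ($m = -3 + 5 = 2$)
$k{\left(g \right)} = \frac{-5 + g}{6 + g}$
$o = 2$ ($o = 1 \left(2 + 0\right) = 1 \cdot 2 = 2$)
$Q{\left(k{\left(3 \right)} \right)} o = 21 \cdot 2 = 42$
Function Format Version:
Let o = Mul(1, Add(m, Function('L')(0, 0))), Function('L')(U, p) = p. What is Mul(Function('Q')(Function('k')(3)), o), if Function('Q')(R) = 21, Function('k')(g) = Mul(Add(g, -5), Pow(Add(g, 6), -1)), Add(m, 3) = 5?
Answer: 42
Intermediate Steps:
m = 2 (m = Add(-3, 5) = 2)
Function('k')(g) = Mul(Pow(Add(6, g), -1), Add(-5, g)) (Function('k')(g) = Mul(Add(-5, g), Pow(Add(6, g), -1)) = Mul(Pow(Add(6, g), -1), Add(-5, g)))
o = 2 (o = Mul(1, Add(2, 0)) = Mul(1, 2) = 2)
Mul(Function('Q')(Function('k')(3)), o) = Mul(21, 2) = 42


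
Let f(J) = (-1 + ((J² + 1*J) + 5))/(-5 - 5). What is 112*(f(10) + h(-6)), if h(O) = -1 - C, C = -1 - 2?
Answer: -5264/5 ≈ -1052.8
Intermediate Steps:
C = -3
f(J) = -⅖ - J/10 - J²/10 (f(J) = (-1 + ((J² + J) + 5))/(-10) = (-1 + ((J + J²) + 5))*(-⅒) = (-1 + (5 + J + J²))*(-⅒) = (4 + J + J²)*(-⅒) = -⅖ - J/10 - J²/10)
h(O) = 2 (h(O) = -1 - 1*(-3) = -1 + 3 = 2)
112*(f(10) + h(-6)) = 112*((-⅖ - ⅒*10 - ⅒*10²) + 2) = 112*((-⅖ - 1 - ⅒*100) + 2) = 112*((-⅖ - 1 - 10) + 2) = 112*(-57/5 + 2) = 112*(-47/5) = -5264/5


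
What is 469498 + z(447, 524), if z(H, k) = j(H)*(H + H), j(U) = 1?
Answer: 470392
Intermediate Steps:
z(H, k) = 2*H (z(H, k) = 1*(H + H) = 1*(2*H) = 2*H)
469498 + z(447, 524) = 469498 + 2*447 = 469498 + 894 = 470392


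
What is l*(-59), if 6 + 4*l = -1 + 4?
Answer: 177/4 ≈ 44.250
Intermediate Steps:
l = -¾ (l = -3/2 + (-1 + 4)/4 = -3/2 + (¼)*3 = -3/2 + ¾ = -¾ ≈ -0.75000)
l*(-59) = -¾*(-59) = 177/4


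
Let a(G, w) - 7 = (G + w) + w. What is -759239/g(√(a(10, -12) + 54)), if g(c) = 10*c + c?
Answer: -759239*√47/517 ≈ -10068.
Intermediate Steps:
a(G, w) = 7 + G + 2*w (a(G, w) = 7 + ((G + w) + w) = 7 + (G + 2*w) = 7 + G + 2*w)
g(c) = 11*c
-759239/g(√(a(10, -12) + 54)) = -759239*1/(11*√((7 + 10 + 2*(-12)) + 54)) = -759239*1/(11*√((7 + 10 - 24) + 54)) = -759239*1/(11*√(-7 + 54)) = -759239*√47/517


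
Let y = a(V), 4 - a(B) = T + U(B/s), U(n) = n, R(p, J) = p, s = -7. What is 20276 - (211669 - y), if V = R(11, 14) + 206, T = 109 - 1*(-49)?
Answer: -191516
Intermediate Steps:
T = 158 (T = 109 + 49 = 158)
V = 217 (V = 11 + 206 = 217)
a(B) = -154 + B/7 (a(B) = 4 - (158 + B/(-7)) = 4 - (158 + B*(-1/7)) = 4 - (158 - B/7) = 4 + (-158 + B/7) = -154 + B/7)
y = -123 (y = -154 + (1/7)*217 = -154 + 31 = -123)
20276 - (211669 - y) = 20276 - (211669 - 1*(-123)) = 20276 - (211669 + 123) = 20276 - 1*211792 = 20276 - 211792 = -191516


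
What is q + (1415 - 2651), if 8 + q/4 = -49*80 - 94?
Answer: -17324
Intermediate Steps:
q = -16088 (q = -32 + 4*(-49*80 - 94) = -32 + 4*(-3920 - 94) = -32 + 4*(-4014) = -32 - 16056 = -16088)
q + (1415 - 2651) = -16088 + (1415 - 2651) = -16088 - 1236 = -17324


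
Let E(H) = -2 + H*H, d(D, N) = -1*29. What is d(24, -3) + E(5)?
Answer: -6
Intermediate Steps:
d(D, N) = -29
E(H) = -2 + H²
d(24, -3) + E(5) = -29 + (-2 + 5²) = -29 + (-2 + 25) = -29 + 23 = -6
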